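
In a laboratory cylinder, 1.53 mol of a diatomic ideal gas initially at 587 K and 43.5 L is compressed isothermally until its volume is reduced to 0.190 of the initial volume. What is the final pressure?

P₁ = nRT₁/V₁ = 1.53×8.314×587/43.5 = 172 kPa.
Isothermal: T stays 587 K; PV = const ⇒ V₂ = 8.27 L, P₂ = 903 kPa.

903 kPa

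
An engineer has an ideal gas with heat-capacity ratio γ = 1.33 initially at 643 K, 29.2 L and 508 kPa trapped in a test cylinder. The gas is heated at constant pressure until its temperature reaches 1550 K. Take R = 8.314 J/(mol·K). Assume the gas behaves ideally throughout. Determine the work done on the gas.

n = P₁V₁/(RT₁) = 508×29.2/(8.314×643) = 2.77 mol.
Isobaric: P stays 508 kPa; V/T = const ⇒ T₂ = 1550 K, V₂ = 70.4 L.
W = PΔV = 508×(70.4−29.2) kPa·L = 20900 J.
Work done on the gas = −W_by = -20900 J.

-20900 J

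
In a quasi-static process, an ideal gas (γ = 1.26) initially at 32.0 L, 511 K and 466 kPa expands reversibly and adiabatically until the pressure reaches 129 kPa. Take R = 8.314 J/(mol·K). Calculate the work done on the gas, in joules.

n = P₁V₁/(RT₁) = 466×32.0/(8.314×511) = 3.51 mol.
Adiabatic: T₂/T₁ = (P₂/P₁)^((γ−1)/γ) ⇒ T₂ = 511×(0.277)^0.206 = 392 K; V₂ = 88.7 L.
ΔU = nCvΔT = 3.51×32.0×(392−511) = -13400 J.
Q = 0 for an adiabatic process, so W = −ΔU = 13400 J.
Work done on the gas = −W_by = -13400 J.

-13400 J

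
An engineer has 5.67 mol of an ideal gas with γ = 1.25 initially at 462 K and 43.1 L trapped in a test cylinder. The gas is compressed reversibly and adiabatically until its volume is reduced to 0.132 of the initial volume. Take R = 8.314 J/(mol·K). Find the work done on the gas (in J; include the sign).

57400 J

P₁ = nRT₁/V₁ = 5.67×8.314×462/43.1 = 505 kPa.
Adiabatic: TV^(γ−1) = const ⇒ T₂ = 462×(7.58)^0.250 = 766 K; PV^γ = const ⇒ P₂ = 6350 kPa.
ΔU = nCvΔT = 5.67×33.3×(766−462) = 57400 J.
Q = 0 for an adiabatic process, so W = −ΔU = -57400 J.
Work done on the gas = −W_by = 57400 J.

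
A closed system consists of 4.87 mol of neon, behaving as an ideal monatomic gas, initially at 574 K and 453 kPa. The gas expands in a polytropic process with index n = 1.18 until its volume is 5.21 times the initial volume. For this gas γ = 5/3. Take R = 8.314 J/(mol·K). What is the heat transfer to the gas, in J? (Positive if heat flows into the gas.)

V₁ = nRT₁/P₁ = 4.87×8.314×574/453 = 51.3 L.
Polytropic n=1.18: T₂ = T₁(V₁/V₂)^(n−1) = 574×(0.192)^0.18 = 426 K; P₂ = P₁(V₁/V₂)^n = 64.6 kPa.
W = (P₁V₁−P₂V₂)/(n−1) = (453×51.3−64.6×267)/0.18 = 33200 J.
ΔU = nCvΔT = 4.87×12.5×(426−574) = -8960 J.
Q = ΔU + W = 24200 J.

24200 J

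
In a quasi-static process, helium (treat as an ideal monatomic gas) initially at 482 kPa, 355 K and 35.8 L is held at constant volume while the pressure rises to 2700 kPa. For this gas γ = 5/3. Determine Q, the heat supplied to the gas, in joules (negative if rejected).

n = P₁V₁/(RT₁) = 482×35.8/(8.314×355) = 5.85 mol.
Isochoric: V stays 35.8 L; P/T = const ⇒ T₂ = 1990 K, P₂ = 2700 kPa.
W = 0 (no volume change).
ΔU = nCvΔT = 5.85×12.5×(1990−355) = 119000 J.
Q = ΔU = 119000 J.

119000 J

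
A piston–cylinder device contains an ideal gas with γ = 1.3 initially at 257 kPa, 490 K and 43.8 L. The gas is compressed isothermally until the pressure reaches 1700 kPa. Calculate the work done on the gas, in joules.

n = P₁V₁/(RT₁) = 257×43.8/(8.314×490) = 2.76 mol.
Isothermal: T stays 490 K; PV = const ⇒ V₂ = 6.62 L, P₂ = 1700 kPa.
W = nRT ln(V₂/V₁) = 2.76×8.314×490×ln(0.151) = -21300 J.
Work done on the gas = −W_by = 21300 J.

21300 J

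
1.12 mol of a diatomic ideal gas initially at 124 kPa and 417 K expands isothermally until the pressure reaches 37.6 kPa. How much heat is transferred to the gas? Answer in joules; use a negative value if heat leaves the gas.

V₁ = nRT₁/P₁ = 1.12×8.314×417/124 = 31.3 L.
Isothermal: T stays 417 K; PV = const ⇒ V₂ = 103 L, P₂ = 37.6 kPa.
ΔU = 0 (ideal gas, T constant).
W = nRT ln(V₂/V₁) = 1.12×8.314×417×ln(3.30) = 4630 J.
Q = ΔU + W = 4630 J.

4630 J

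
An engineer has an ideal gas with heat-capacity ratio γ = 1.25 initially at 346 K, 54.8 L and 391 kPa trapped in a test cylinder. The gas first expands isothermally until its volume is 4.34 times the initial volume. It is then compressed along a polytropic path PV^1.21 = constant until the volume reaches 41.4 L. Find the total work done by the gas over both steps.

-13800 J

n = P₁V₁/(RT₁) = 391×54.8/(8.314×346) = 7.45 mol.
Step 1 — Isothermal: T stays 346 K; PV = const ⇒ V₂ = 238 L, P₂ = 90.1 kPa.
ΔU = 0 (ideal gas, T constant).
W = nRT ln(V₂/V₁) = 7.45×8.314×346×ln(4.34) = 31500 J.
Q = ΔU + W = 31500 J.
State after step 1: P = 90.1 kPa, V = 238 L, T = 346 K.
Step 2 — Polytropic n=1.21: T₂ = T₁(V₁/V₂)^(n−1) = 346×(5.74)^0.21 = 499 K; P₂ = P₁(V₁/V₂)^n = 747 kPa.
W = (P₁V₁−P₂V₂)/(n−1) = (90.1×238−747×41.4)/0.21 = -45300 J.
ΔU = nCvΔT = 7.45×33.3×(499−346) = 38000 J.
Q = ΔU + W = -7240 J.
Net over both steps: W = -13800 J, Q = 24200 J, ΔU = 38000 J.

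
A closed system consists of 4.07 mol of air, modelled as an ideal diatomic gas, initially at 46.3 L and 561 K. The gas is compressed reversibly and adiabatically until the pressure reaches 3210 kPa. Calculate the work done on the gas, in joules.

38000 J

P₁ = nRT₁/V₁ = 4.07×8.314×561/46.3 = 410 kPa.
Adiabatic: T₂/T₁ = (P₂/P₁)^((γ−1)/γ) ⇒ T₂ = 561×(7.83)^0.286 = 1010 K; V₂ = 10.6 L.
ΔU = nCvΔT = 4.07×20.8×(1010−561) = 38000 J.
Q = 0 for an adiabatic process, so W = −ΔU = -38000 J.
Work done on the gas = −W_by = 38000 J.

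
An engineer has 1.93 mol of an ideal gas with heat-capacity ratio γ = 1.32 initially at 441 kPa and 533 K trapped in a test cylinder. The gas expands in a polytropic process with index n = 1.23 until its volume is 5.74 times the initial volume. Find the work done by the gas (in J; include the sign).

12300 J

V₁ = nRT₁/P₁ = 1.93×8.314×533/441 = 19.4 L.
Polytropic n=1.23: T₂ = T₁(V₁/V₂)^(n−1) = 533×(0.174)^0.23 = 357 K; P₂ = P₁(V₁/V₂)^n = 51.4 kPa.
W = (P₁V₁−P₂V₂)/(n−1) = (441×19.4−51.4×111)/0.23 = 12300 J.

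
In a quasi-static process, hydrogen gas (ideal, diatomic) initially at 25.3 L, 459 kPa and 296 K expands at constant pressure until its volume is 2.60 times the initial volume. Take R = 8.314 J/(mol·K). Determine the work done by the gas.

18600 J

n = P₁V₁/(RT₁) = 459×25.3/(8.314×296) = 4.72 mol.
Isobaric: P stays 459 kPa; V/T = const ⇒ T₂ = 770 K, V₂ = 65.8 L.
W = PΔV = 459×(65.8−25.3) kPa·L = 18600 J.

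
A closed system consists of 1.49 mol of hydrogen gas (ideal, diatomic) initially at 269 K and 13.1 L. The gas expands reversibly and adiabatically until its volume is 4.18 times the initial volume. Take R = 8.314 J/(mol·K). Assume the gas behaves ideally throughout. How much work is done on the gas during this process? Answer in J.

-3630 J

P₁ = nRT₁/V₁ = 1.49×8.314×269/13.1 = 254 kPa.
Adiabatic: TV^(γ−1) = const ⇒ T₂ = 269×(0.239)^0.400 = 152 K; PV^γ = const ⇒ P₂ = 34.3 kPa.
ΔU = nCvΔT = 1.49×20.8×(152−269) = -3630 J.
Q = 0 for an adiabatic process, so W = −ΔU = 3630 J.
Work done on the gas = −W_by = -3630 J.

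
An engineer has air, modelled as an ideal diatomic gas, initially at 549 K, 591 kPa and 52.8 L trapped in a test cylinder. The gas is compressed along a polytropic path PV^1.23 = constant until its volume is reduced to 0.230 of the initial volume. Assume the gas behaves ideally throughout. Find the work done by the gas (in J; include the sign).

-54600 J

n = P₁V₁/(RT₁) = 591×52.8/(8.314×549) = 6.84 mol.
Polytropic n=1.23: T₂ = T₁(V₁/V₂)^(n−1) = 549×(4.35)^0.23 = 770 K; P₂ = P₁(V₁/V₂)^n = 3600 kPa.
W = (P₁V₁−P₂V₂)/(n−1) = (591×52.8−3600×12.1)/0.23 = -54600 J.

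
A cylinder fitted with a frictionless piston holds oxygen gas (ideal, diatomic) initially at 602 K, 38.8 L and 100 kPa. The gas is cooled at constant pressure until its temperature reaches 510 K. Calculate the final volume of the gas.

32.9 L

Isobaric: P stays 100 kPa; V/T = const ⇒ T₂ = 510 K, V₂ = 32.9 L.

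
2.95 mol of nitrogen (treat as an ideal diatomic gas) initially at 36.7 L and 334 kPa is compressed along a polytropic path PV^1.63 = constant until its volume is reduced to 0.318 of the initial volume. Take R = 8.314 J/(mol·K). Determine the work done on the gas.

T₁ = P₁V₁/(nR) = 334×36.7/(2.95×8.314) = 500 K.
Polytropic n=1.63: T₂ = T₁(V₁/V₂)^(n−1) = 500×(3.14)^0.63 = 1030 K; P₂ = P₁(V₁/V₂)^n = 2160 kPa.
W = (P₁V₁−P₂V₂)/(n−1) = (334×36.7−2160×11.7)/0.63 = -20600 J.
Work done on the gas = −W_by = 20600 J.

20600 J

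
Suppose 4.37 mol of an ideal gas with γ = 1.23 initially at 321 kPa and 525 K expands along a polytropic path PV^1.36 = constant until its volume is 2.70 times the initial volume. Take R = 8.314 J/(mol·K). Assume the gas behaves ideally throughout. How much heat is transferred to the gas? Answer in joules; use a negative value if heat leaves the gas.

V₁ = nRT₁/P₁ = 4.37×8.314×525/321 = 59.4 L.
Polytropic n=1.36: T₂ = T₁(V₁/V₂)^(n−1) = 525×(0.370)^0.36 = 367 K; P₂ = P₁(V₁/V₂)^n = 83.1 kPa.
W = (P₁V₁−P₂V₂)/(n−1) = (321×59.4−83.1×160)/0.36 = 15900 J.
ΔU = nCvΔT = 4.37×36.1×(367−525) = -24900 J.
Q = ΔU + W = -9000 J.

-9000 J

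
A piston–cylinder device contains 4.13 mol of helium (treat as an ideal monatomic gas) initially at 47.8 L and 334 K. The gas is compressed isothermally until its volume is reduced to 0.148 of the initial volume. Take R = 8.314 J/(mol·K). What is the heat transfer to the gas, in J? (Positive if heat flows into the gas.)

P₁ = nRT₁/V₁ = 4.13×8.314×334/47.8 = 240 kPa.
Isothermal: T stays 334 K; PV = const ⇒ V₂ = 7.07 L, P₂ = 1620 kPa.
ΔU = 0 (ideal gas, T constant).
W = nRT ln(V₂/V₁) = 4.13×8.314×334×ln(0.148) = -21900 J.
Q = ΔU + W = -21900 J.

-21900 J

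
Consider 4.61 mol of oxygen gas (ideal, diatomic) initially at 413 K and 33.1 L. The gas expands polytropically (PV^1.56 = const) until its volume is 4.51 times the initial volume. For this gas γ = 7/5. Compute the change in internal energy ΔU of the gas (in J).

P₁ = nRT₁/V₁ = 4.61×8.314×413/33.1 = 478 kPa.
Polytropic n=1.56: T₂ = T₁(V₁/V₂)^(n−1) = 413×(0.222)^0.56 = 178 K; P₂ = P₁(V₁/V₂)^n = 45.6 kPa.
For an ideal gas ΔU = nCvΔT with Cv = (5/2)R = 20.8 J/(mol·K).
ΔU = 4.61×20.8×(178−413) = -22500 J.

-22500 J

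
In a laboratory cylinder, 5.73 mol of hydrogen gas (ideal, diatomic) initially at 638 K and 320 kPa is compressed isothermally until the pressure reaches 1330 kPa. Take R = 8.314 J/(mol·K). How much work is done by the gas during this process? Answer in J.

-43300 J

V₁ = nRT₁/P₁ = 5.73×8.314×638/320 = 95.0 L.
Isothermal: T stays 638 K; PV = const ⇒ V₂ = 22.9 L, P₂ = 1330 kPa.
W = nRT ln(V₂/V₁) = 5.73×8.314×638×ln(0.241) = -43300 J.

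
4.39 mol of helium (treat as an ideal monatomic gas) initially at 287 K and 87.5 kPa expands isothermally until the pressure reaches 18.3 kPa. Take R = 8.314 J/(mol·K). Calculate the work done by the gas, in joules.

V₁ = nRT₁/P₁ = 4.39×8.314×287/87.5 = 120 L.
Isothermal: T stays 287 K; PV = const ⇒ V₂ = 572 L, P₂ = 18.3 kPa.
W = nRT ln(V₂/V₁) = 4.39×8.314×287×ln(4.78) = 16400 J.

16400 J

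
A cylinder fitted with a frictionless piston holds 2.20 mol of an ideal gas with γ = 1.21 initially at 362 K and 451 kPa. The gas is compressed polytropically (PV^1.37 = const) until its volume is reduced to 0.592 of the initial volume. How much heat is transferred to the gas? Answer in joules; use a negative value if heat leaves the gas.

2920 J

V₁ = nRT₁/P₁ = 2.20×8.314×362/451 = 14.7 L.
Polytropic n=1.37: T₂ = T₁(V₁/V₂)^(n−1) = 362×(1.69)^0.37 = 439 K; P₂ = P₁(V₁/V₂)^n = 925 kPa.
W = (P₁V₁−P₂V₂)/(n−1) = (451×14.7−925×8.69)/0.37 = -3830 J.
ΔU = nCvΔT = 2.20×39.6×(439−362) = 6750 J.
Q = ΔU + W = 2920 J.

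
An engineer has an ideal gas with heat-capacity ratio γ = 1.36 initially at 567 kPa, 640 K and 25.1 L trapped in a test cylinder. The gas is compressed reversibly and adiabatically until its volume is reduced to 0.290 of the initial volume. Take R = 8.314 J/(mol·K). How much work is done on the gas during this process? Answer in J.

n = P₁V₁/(RT₁) = 567×25.1/(8.314×640) = 2.67 mol.
Adiabatic: TV^(γ−1) = const ⇒ T₂ = 640×(3.45)^0.360 = 999 K; PV^γ = const ⇒ P₂ = 3050 kPa.
ΔU = nCvΔT = 2.67×23.1×(999−640) = 22200 J.
Q = 0 for an adiabatic process, so W = −ΔU = -22200 J.
Work done on the gas = −W_by = 22200 J.

22200 J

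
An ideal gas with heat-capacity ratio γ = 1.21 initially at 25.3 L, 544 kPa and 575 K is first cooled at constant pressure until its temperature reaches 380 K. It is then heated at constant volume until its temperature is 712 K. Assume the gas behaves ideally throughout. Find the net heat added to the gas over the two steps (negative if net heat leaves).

n = P₁V₁/(RT₁) = 544×25.3/(8.314×575) = 2.88 mol.
Step 1 — Isobaric: P stays 544 kPa; V/T = const ⇒ T₂ = 380 K, V₂ = 16.7 L.
W = PΔV = 544×(16.7−25.3) kPa·L = -4670 J.
ΔU = nCvΔT = 2.88×39.6×(380−575) = -22200 J.
Q = ΔU + W = nCpΔT = -26900 J.
State after step 1: P = 544 kPa, V = 16.7 L, T = 380 K.
Step 2 — Isochoric: V stays 16.7 L; P/T = const ⇒ T₂ = 712 K, P₂ = 1020 kPa.
W = 0 (no volume change).
ΔU = nCvΔT = 2.88×39.6×(712−380) = 37800 J.
Q = ΔU = 37800 J.
Net over both steps: W = -4670 J, Q = 10900 J, ΔU = 15600 J.

10900 J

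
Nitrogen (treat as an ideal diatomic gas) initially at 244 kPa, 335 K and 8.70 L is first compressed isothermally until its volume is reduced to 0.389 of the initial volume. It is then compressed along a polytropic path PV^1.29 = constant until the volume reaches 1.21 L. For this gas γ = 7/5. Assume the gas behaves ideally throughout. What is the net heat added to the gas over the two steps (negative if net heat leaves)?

-2700 J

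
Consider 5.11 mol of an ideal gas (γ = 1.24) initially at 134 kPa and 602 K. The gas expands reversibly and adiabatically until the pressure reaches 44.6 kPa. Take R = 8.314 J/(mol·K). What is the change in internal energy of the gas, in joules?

V₁ = nRT₁/P₁ = 5.11×8.314×602/134 = 191 L.
Adiabatic: T₂/T₁ = (P₂/P₁)^((γ−1)/γ) ⇒ T₂ = 602×(0.333)^0.194 = 487 K; V₂ = 463 L.
For an ideal gas ΔU = nCvΔT with Cv = R/(γ−1) = 34.6 J/(mol·K).
ΔU = 5.11×34.6×(487−602) = -20400 J.

-20400 J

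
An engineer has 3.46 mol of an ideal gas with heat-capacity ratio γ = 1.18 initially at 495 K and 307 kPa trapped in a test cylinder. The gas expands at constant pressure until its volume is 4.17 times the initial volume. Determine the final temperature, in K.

V₁ = nRT₁/P₁ = 3.46×8.314×495/307 = 46.4 L.
Isobaric: P stays 307 kPa; V/T = const ⇒ T₂ = 2060 K, V₂ = 193 L.

2060 K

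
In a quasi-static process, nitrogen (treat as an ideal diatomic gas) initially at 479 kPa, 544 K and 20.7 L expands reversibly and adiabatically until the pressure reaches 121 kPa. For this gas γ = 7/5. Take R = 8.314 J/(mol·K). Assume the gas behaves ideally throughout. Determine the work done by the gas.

n = P₁V₁/(RT₁) = 479×20.7/(8.314×544) = 2.19 mol.
Adiabatic: T₂/T₁ = (P₂/P₁)^((γ−1)/γ) ⇒ T₂ = 544×(0.253)^0.286 = 367 K; V₂ = 55.3 L.
ΔU = nCvΔT = 2.19×20.8×(367−544) = -8060 J.
Q = 0 for an adiabatic process, so W = −ΔU = 8060 J.

8060 J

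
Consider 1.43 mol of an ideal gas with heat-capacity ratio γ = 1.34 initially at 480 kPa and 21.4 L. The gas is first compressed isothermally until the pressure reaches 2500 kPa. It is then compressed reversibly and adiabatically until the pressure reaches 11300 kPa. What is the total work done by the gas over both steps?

-31000 J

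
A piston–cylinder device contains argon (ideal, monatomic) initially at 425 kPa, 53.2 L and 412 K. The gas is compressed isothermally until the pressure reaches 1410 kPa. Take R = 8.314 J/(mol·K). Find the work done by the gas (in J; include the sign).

n = P₁V₁/(RT₁) = 425×53.2/(8.314×412) = 6.60 mol.
Isothermal: T stays 412 K; PV = const ⇒ V₂ = 16.0 L, P₂ = 1410 kPa.
W = nRT ln(V₂/V₁) = 6.60×8.314×412×ln(0.301) = -27100 J.

-27100 J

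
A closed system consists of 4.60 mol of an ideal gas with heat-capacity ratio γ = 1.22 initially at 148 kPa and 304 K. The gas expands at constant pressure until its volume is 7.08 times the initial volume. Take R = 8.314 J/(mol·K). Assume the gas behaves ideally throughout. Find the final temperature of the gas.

V₁ = nRT₁/P₁ = 4.60×8.314×304/148 = 78.6 L.
Isobaric: P stays 148 kPa; V/T = const ⇒ T₂ = 2150 K, V₂ = 556 L.

2150 K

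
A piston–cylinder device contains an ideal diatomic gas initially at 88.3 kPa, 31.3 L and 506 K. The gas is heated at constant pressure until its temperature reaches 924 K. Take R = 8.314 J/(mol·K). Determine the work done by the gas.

2280 J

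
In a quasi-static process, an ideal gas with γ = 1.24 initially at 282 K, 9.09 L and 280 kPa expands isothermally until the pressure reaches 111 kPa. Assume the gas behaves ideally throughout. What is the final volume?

Isothermal: T stays 282 K; PV = const ⇒ V₂ = 22.9 L, P₂ = 111 kPa.

22.9 L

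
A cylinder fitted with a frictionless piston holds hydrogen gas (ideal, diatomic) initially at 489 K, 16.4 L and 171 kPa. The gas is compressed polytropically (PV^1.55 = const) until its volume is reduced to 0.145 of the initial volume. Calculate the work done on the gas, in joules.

n = P₁V₁/(RT₁) = 171×16.4/(8.314×489) = 0.690 mol.
Polytropic n=1.55: T₂ = T₁(V₁/V₂)^(n−1) = 489×(6.90)^0.55 = 1410 K; P₂ = P₁(V₁/V₂)^n = 3410 kPa.
W = (P₁V₁−P₂V₂)/(n−1) = (171×16.4−3410×2.38)/0.55 = -9650 J.
Work done on the gas = −W_by = 9650 J.

9650 J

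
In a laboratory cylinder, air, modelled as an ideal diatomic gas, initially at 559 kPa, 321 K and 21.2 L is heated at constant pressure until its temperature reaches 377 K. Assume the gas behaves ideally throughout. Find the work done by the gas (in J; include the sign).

n = P₁V₁/(RT₁) = 559×21.2/(8.314×321) = 4.44 mol.
Isobaric: P stays 559 kPa; V/T = const ⇒ T₂ = 377 K, V₂ = 24.9 L.
W = PΔV = 559×(24.9−21.2) kPa·L = 2070 J.

2070 J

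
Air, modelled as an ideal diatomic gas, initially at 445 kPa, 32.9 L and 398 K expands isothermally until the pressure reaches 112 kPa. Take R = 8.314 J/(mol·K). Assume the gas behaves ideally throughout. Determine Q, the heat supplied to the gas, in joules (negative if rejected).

n = P₁V₁/(RT₁) = 445×32.9/(8.314×398) = 4.42 mol.
Isothermal: T stays 398 K; PV = const ⇒ V₂ = 131 L, P₂ = 112 kPa.
ΔU = 0 (ideal gas, T constant).
W = nRT ln(V₂/V₁) = 4.42×8.314×398×ln(3.97) = 20200 J.
Q = ΔU + W = 20200 J.

20200 J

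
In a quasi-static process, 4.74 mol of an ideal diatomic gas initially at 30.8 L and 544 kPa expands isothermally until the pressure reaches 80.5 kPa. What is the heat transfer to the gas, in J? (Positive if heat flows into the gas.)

T₁ = P₁V₁/(nR) = 544×30.8/(4.74×8.314) = 425 K.
Isothermal: T stays 425 K; PV = const ⇒ V₂ = 208 L, P₂ = 80.5 kPa.
ΔU = 0 (ideal gas, T constant).
W = nRT ln(V₂/V₁) = 4.74×8.314×425×ln(6.76) = 32000 J.
Q = ΔU + W = 32000 J.

32000 J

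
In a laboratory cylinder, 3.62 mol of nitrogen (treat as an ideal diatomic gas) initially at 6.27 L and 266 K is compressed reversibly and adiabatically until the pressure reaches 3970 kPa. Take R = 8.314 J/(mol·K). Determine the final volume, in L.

2.79 L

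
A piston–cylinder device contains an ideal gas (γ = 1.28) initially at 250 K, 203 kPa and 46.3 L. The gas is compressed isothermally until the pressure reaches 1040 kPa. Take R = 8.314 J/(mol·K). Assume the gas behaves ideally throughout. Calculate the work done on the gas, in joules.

n = P₁V₁/(RT₁) = 203×46.3/(8.314×250) = 4.52 mol.
Isothermal: T stays 250 K; PV = const ⇒ V₂ = 9.04 L, P₂ = 1040 kPa.
W = nRT ln(V₂/V₁) = 4.52×8.314×250×ln(0.195) = -15400 J.
Work done on the gas = −W_by = 15400 J.

15400 J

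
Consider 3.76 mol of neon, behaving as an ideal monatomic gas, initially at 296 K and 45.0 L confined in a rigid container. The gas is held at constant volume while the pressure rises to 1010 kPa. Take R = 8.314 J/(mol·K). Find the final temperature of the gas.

P₁ = nRT₁/V₁ = 3.76×8.314×296/45.0 = 206 kPa.
Isochoric: V stays 45.0 L; P/T = const ⇒ T₂ = 1450 K, P₂ = 1010 kPa.

1450 K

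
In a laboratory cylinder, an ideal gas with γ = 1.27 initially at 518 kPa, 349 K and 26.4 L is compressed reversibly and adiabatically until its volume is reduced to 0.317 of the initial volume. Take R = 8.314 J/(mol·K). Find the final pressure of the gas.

2230 kPa

Adiabatic: TV^(γ−1) = const ⇒ T₂ = 349×(3.15)^0.270 = 476 K; PV^γ = const ⇒ P₂ = 2230 kPa.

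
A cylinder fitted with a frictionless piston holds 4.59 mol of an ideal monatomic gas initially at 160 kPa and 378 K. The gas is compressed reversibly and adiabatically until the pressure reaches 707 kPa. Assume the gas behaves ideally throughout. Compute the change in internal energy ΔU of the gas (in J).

17600 J

V₁ = nRT₁/P₁ = 4.59×8.314×378/160 = 90.2 L.
Adiabatic: T₂/T₁ = (P₂/P₁)^((γ−1)/γ) ⇒ T₂ = 378×(4.42)^0.400 = 685 K; V₂ = 37.0 L.
For an ideal gas ΔU = nCvΔT with Cv = (3/2)R = 12.5 J/(mol·K).
ΔU = 4.59×12.5×(685−378) = 17600 J.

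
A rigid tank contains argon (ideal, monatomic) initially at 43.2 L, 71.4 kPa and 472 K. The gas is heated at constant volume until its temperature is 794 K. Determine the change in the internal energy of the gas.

3160 J

n = P₁V₁/(RT₁) = 71.4×43.2/(8.314×472) = 0.786 mol.
Isochoric: V stays 43.2 L; P/T = const ⇒ T₂ = 794 K, P₂ = 120 kPa.
For an ideal gas ΔU = nCvΔT with Cv = (3/2)R = 12.5 J/(mol·K).
ΔU = 0.786×12.5×(794−472) = 3160 J.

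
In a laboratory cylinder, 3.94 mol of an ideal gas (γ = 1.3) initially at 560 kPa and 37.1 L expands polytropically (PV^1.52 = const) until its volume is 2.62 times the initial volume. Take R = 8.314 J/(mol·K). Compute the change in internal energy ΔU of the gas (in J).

-27300 J

T₁ = P₁V₁/(nR) = 560×37.1/(3.94×8.314) = 634 K.
Polytropic n=1.52: T₂ = T₁(V₁/V₂)^(n−1) = 634×(0.382)^0.52 = 384 K; P₂ = P₁(V₁/V₂)^n = 130 kPa.
For an ideal gas ΔU = nCvΔT with Cv = R/(γ−1) = 27.7 J/(mol·K).
ΔU = 3.94×27.7×(384−634) = -27300 J.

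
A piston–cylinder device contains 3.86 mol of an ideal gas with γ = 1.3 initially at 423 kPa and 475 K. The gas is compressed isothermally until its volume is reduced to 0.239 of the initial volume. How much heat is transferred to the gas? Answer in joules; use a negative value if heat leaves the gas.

V₁ = nRT₁/P₁ = 3.86×8.314×475/423 = 36.0 L.
Isothermal: T stays 475 K; PV = const ⇒ V₂ = 8.61 L, P₂ = 1770 kPa.
ΔU = 0 (ideal gas, T constant).
W = nRT ln(V₂/V₁) = 3.86×8.314×475×ln(0.239) = -21800 J.
Q = ΔU + W = -21800 J.

-21800 J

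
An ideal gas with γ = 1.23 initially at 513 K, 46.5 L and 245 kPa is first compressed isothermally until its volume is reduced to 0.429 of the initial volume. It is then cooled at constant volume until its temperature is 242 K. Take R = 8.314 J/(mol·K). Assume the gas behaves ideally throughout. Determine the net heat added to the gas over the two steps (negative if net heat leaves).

-35800 J

n = P₁V₁/(RT₁) = 245×46.5/(8.314×513) = 2.67 mol.
Step 1 — Isothermal: T stays 513 K; PV = const ⇒ V₂ = 19.9 L, P₂ = 571 kPa.
ΔU = 0 (ideal gas, T constant).
W = nRT ln(V₂/V₁) = 2.67×8.314×513×ln(0.429) = -9640 J.
Q = ΔU + W = -9640 J.
State after step 1: P = 571 kPa, V = 19.9 L, T = 513 K.
Step 2 — Isochoric: V stays 19.9 L; P/T = const ⇒ T₂ = 242 K, P₂ = 269 kPa.
W = 0 (no volume change).
ΔU = nCvΔT = 2.67×36.1×(242−513) = -26200 J.
Q = ΔU = -26200 J.
Net over both steps: W = -9640 J, Q = -35800 J, ΔU = -26200 J.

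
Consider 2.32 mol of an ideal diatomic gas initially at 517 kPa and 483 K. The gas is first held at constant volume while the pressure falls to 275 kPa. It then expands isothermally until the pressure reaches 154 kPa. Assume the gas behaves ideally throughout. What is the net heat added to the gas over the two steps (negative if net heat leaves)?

V₁ = nRT₁/P₁ = 2.32×8.314×483/517 = 18.0 L.
Step 1 — Isochoric: V stays 18.0 L; P/T = const ⇒ T₂ = 257 K, P₂ = 275 kPa.
W = 0 (no volume change).
ΔU = nCvΔT = 2.32×20.8×(257−483) = -10900 J.
Q = ΔU = -10900 J.
State after step 1: P = 275 kPa, V = 18.0 L, T = 257 K.
Step 2 — Isothermal: T stays 257 K; PV = const ⇒ V₂ = 32.2 L, P₂ = 154 kPa.
ΔU = 0 (ideal gas, T constant).
W = nRT ln(V₂/V₁) = 2.32×8.314×257×ln(1.79) = 2870 J.
Q = ΔU + W = 2870 J.
Net over both steps: W = 2870 J, Q = -8030 J, ΔU = -10900 J.

-8030 J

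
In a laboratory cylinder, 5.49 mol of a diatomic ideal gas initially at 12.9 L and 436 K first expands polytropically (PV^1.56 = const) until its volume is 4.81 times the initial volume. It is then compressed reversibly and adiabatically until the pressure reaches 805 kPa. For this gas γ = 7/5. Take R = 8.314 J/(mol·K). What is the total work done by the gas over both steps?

6910 J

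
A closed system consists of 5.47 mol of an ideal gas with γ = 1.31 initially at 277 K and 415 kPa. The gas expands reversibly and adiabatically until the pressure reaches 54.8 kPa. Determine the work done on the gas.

V₁ = nRT₁/P₁ = 5.47×8.314×277/415 = 30.4 L.
Adiabatic: T₂/T₁ = (P₂/P₁)^((γ−1)/γ) ⇒ T₂ = 277×(0.132)^0.237 = 172 K; V₂ = 142 L.
ΔU = nCvΔT = 5.47×26.8×(172−277) = -15500 J.
Q = 0 for an adiabatic process, so W = −ΔU = 15500 J.
Work done on the gas = −W_by = -15500 J.

-15500 J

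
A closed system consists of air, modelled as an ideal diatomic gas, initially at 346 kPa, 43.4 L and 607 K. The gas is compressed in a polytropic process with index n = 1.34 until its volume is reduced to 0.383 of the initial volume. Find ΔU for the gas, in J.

14500 J

n = P₁V₁/(RT₁) = 346×43.4/(8.314×607) = 2.98 mol.
Polytropic n=1.34: T₂ = T₁(V₁/V₂)^(n−1) = 607×(2.61)^0.34 = 841 K; P₂ = P₁(V₁/V₂)^n = 1250 kPa.
For an ideal gas ΔU = nCvΔT with Cv = (5/2)R = 20.8 J/(mol·K).
ΔU = 2.98×20.8×(841−607) = 14500 J.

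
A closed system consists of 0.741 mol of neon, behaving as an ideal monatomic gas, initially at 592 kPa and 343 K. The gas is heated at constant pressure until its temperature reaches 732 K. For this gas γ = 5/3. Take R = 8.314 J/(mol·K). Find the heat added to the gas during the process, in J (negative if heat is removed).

5990 J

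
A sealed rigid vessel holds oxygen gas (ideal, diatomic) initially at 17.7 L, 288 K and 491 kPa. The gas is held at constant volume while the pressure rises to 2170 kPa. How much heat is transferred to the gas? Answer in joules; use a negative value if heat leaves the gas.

74300 J

n = P₁V₁/(RT₁) = 491×17.7/(8.314×288) = 3.63 mol.
Isochoric: V stays 17.7 L; P/T = const ⇒ T₂ = 1270 K, P₂ = 2170 kPa.
W = 0 (no volume change).
ΔU = nCvΔT = 3.63×20.8×(1270−288) = 74300 J.
Q = ΔU = 74300 J.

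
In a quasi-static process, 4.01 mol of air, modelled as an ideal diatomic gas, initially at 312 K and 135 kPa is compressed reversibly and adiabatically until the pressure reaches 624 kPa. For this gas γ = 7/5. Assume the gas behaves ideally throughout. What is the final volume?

25.8 L

V₁ = nRT₁/P₁ = 4.01×8.314×312/135 = 77.1 L.
Adiabatic: T₂/T₁ = (P₂/P₁)^((γ−1)/γ) ⇒ T₂ = 312×(4.62)^0.286 = 483 K; V₂ = 25.8 L.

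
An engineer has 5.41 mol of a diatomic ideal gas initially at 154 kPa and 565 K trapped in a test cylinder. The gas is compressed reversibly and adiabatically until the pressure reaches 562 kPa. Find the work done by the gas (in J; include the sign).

V₁ = nRT₁/P₁ = 5.41×8.314×565/154 = 165 L.
Adiabatic: T₂/T₁ = (P₂/P₁)^((γ−1)/γ) ⇒ T₂ = 565×(3.65)^0.286 = 818 K; V₂ = 65.5 L.
ΔU = nCvΔT = 5.41×20.8×(818−565) = 28400 J.
Q = 0 for an adiabatic process, so W = −ΔU = -28400 J.

-28400 J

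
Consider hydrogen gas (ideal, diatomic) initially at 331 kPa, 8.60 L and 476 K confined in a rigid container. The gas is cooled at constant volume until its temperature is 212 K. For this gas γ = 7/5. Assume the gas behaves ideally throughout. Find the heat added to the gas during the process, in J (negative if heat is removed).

-3950 J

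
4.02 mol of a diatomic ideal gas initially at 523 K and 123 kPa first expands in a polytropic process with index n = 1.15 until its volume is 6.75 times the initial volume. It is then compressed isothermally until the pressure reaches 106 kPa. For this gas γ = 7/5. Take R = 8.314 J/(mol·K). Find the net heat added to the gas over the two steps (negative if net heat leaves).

V₁ = nRT₁/P₁ = 4.02×8.314×523/123 = 142 L.
Step 1 — Polytropic n=1.15: T₂ = T₁(V₁/V₂)^(n−1) = 523×(0.148)^0.15 = 393 K; P₂ = P₁(V₁/V₂)^n = 13.7 kPa.
W = (P₁V₁−P₂V₂)/(n−1) = (123×142−13.7×959)/0.15 = 29000 J.
ΔU = nCvΔT = 4.02×20.8×(393−523) = -10900 J.
Q = ΔU + W = 18100 J.
State after step 1: P = 13.7 kPa, V = 959 L, T = 393 K.
Step 2 — Isothermal: T stays 393 K; PV = const ⇒ V₂ = 124 L, P₂ = 106 kPa.
ΔU = 0 (ideal gas, T constant).
W = nRT ln(V₂/V₁) = 4.02×8.314×393×ln(0.129) = -26900 J.
Q = ΔU + W = -26900 J.
Net over both steps: W = 2150 J, Q = -8730 J, ΔU = -10900 J.

-8730 J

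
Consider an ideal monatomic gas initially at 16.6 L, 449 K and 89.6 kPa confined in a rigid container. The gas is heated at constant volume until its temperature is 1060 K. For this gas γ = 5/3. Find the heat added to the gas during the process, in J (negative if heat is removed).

3040 J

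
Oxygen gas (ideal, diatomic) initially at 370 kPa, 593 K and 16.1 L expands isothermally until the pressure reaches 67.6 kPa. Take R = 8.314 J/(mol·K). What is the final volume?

88.1 L

Isothermal: T stays 593 K; PV = const ⇒ V₂ = 88.1 L, P₂ = 67.6 kPa.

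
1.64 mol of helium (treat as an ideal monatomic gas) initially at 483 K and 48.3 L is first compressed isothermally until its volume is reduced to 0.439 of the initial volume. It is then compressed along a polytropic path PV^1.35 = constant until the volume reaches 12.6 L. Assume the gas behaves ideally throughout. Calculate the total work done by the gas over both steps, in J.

P₁ = nRT₁/V₁ = 1.64×8.314×483/48.3 = 136 kPa.
Step 1 — Isothermal: T stays 483 K; PV = const ⇒ V₂ = 21.2 L, P₂ = 311 kPa.
ΔU = 0 (ideal gas, T constant).
W = nRT ln(V₂/V₁) = 1.64×8.314×483×ln(0.439) = -5420 J.
Q = ΔU + W = -5420 J.
State after step 1: P = 311 kPa, V = 21.2 L, T = 483 K.
Step 2 — Polytropic n=1.35: T₂ = T₁(V₁/V₂)^(n−1) = 483×(1.68)^0.35 = 580 K; P₂ = P₁(V₁/V₂)^n = 627 kPa.
W = (P₁V₁−P₂V₂)/(n−1) = (311×21.2−627×12.6)/0.35 = -3760 J.
ΔU = nCvΔT = 1.64×12.5×(580−483) = 1970 J.
Q = ΔU + W = -1790 J.
Net over both steps: W = -9180 J, Q = -7210 J, ΔU = 1970 J.

-9180 J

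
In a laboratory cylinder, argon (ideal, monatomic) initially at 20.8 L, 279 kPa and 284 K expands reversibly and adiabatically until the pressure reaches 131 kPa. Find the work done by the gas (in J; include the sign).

n = P₁V₁/(RT₁) = 279×20.8/(8.314×284) = 2.46 mol.
Adiabatic: T₂/T₁ = (P₂/P₁)^((γ−1)/γ) ⇒ T₂ = 284×(0.470)^0.400 = 210 K; V₂ = 32.7 L.
ΔU = nCvΔT = 2.46×12.5×(210−284) = -2270 J.
Q = 0 for an adiabatic process, so W = −ΔU = 2270 J.

2270 J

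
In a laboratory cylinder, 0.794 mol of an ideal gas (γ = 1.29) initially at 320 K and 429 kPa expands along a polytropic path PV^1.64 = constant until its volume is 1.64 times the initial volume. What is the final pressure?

V₁ = nRT₁/P₁ = 0.794×8.314×320/429 = 4.92 L.
Polytropic n=1.64: T₂ = T₁(V₁/V₂)^(n−1) = 320×(0.610)^0.64 = 233 K; P₂ = P₁(V₁/V₂)^n = 191 kPa.

191 kPa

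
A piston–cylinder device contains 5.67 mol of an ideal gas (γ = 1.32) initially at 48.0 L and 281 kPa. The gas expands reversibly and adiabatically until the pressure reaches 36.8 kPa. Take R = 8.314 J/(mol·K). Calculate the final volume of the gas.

T₁ = P₁V₁/(nR) = 281×48.0/(5.67×8.314) = 286 K.
Adiabatic: T₂/T₁ = (P₂/P₁)^((γ−1)/γ) ⇒ T₂ = 286×(0.131)^0.242 = 175 K; V₂ = 224 L.

224 L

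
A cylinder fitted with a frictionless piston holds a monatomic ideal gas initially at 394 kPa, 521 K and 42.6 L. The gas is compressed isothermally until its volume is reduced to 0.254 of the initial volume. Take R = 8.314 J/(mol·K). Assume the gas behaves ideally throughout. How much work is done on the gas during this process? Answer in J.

n = P₁V₁/(RT₁) = 394×42.6/(8.314×521) = 3.87 mol.
Isothermal: T stays 521 K; PV = const ⇒ V₂ = 10.8 L, P₂ = 1550 kPa.
W = nRT ln(V₂/V₁) = 3.87×8.314×521×ln(0.254) = -23000 J.
Work done on the gas = −W_by = 23000 J.

23000 J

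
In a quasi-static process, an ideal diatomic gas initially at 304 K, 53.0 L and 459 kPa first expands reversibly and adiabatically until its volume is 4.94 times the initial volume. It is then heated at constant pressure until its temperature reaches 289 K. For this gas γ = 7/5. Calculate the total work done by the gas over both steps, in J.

39000 J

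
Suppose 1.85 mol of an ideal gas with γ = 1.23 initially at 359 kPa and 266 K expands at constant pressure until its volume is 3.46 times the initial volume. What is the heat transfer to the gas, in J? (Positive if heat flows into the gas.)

53800 J

V₁ = nRT₁/P₁ = 1.85×8.314×266/359 = 11.4 L.
Isobaric: P stays 359 kPa; V/T = const ⇒ T₂ = 920 K, V₂ = 39.4 L.
W = PΔV = 359×(39.4−11.4) kPa·L = 10100 J.
ΔU = nCvΔT = 1.85×36.1×(920−266) = 43800 J.
Q = ΔU + W = nCpΔT = 53800 J.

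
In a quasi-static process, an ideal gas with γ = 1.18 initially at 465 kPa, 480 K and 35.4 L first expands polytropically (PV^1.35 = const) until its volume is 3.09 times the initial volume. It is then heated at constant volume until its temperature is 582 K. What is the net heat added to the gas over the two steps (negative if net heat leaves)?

34800 J

n = P₁V₁/(RT₁) = 465×35.4/(8.314×480) = 4.12 mol.
Step 1 — Polytropic n=1.35: T₂ = T₁(V₁/V₂)^(n−1) = 480×(0.324)^0.35 = 323 K; P₂ = P₁(V₁/V₂)^n = 101 kPa.
W = (P₁V₁−P₂V₂)/(n−1) = (465×35.4−101×109)/0.35 = 15300 J.
ΔU = nCvΔT = 4.12×46.2×(323−480) = -29800 J.
Q = ΔU + W = -14500 J.
State after step 1: P = 101 kPa, V = 109 L, T = 323 K.
Step 2 — Isochoric: V stays 109 L; P/T = const ⇒ T₂ = 582 K, P₂ = 182 kPa.
W = 0 (no volume change).
ΔU = nCvΔT = 4.12×46.2×(582−323) = 49300 J.
Q = ΔU = 49300 J.
Net over both steps: W = 15300 J, Q = 34800 J, ΔU = 19400 J.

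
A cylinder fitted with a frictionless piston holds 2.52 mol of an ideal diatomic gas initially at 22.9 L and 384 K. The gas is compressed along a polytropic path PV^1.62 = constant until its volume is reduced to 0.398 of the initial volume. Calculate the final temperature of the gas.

P₁ = nRT₁/V₁ = 2.52×8.314×384/22.9 = 351 kPa.
Polytropic n=1.62: T₂ = T₁(V₁/V₂)^(n−1) = 384×(2.51)^0.62 = 680 K; P₂ = P₁(V₁/V₂)^n = 1560 kPa.

680 K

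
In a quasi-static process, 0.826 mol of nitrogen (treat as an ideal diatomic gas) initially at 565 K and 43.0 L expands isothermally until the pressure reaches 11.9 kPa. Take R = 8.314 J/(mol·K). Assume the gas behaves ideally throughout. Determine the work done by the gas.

7860 J

P₁ = nRT₁/V₁ = 0.826×8.314×565/43.0 = 90.2 kPa.
Isothermal: T stays 565 K; PV = const ⇒ V₂ = 326 L, P₂ = 11.9 kPa.
W = nRT ln(V₂/V₁) = 0.826×8.314×565×ln(7.58) = 7860 J.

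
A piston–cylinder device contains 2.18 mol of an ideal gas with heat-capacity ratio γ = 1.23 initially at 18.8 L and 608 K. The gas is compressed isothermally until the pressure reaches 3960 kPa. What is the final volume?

2.78 L

P₁ = nRT₁/V₁ = 2.18×8.314×608/18.8 = 586 kPa.
Isothermal: T stays 608 K; PV = const ⇒ V₂ = 2.78 L, P₂ = 3960 kPa.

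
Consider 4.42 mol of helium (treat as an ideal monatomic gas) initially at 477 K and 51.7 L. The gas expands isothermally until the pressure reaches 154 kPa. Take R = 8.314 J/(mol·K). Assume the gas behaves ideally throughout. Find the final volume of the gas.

P₁ = nRT₁/V₁ = 4.42×8.314×477/51.7 = 339 kPa.
Isothermal: T stays 477 K; PV = const ⇒ V₂ = 114 L, P₂ = 154 kPa.

114 L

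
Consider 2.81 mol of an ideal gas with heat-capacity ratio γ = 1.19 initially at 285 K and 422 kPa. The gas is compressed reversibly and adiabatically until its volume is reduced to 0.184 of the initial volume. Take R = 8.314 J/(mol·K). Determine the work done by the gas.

-13300 J

V₁ = nRT₁/P₁ = 2.81×8.314×285/422 = 15.8 L.
Adiabatic: TV^(γ−1) = const ⇒ T₂ = 285×(5.43)^0.190 = 393 K; PV^γ = const ⇒ P₂ = 3160 kPa.
ΔU = nCvΔT = 2.81×43.8×(393−285) = 13300 J.
Q = 0 for an adiabatic process, so W = −ΔU = -13300 J.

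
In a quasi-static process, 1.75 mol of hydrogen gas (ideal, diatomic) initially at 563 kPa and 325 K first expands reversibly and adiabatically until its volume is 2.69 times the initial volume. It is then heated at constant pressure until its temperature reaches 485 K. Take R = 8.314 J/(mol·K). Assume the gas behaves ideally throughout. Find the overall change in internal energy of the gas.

V₁ = nRT₁/P₁ = 1.75×8.314×325/563 = 8.40 L.
Step 1 — Adiabatic: TV^(γ−1) = const ⇒ T₂ = 325×(0.372)^0.400 = 219 K; PV^γ = const ⇒ P₂ = 141 kPa.
ΔU = nCvΔT = 1.75×20.8×(219−325) = -3860 J.
Q = 0 for an adiabatic process, so W = −ΔU = 3860 J.
State after step 1: P = 141 kPa, V = 22.6 L, T = 219 K.
Step 2 — Isobaric: P stays 141 kPa; V/T = const ⇒ T₂ = 485 K, V₂ = 50.1 L.
W = PΔV = 141×(50.1−22.6) kPa·L = 3870 J.
ΔU = nCvΔT = 1.75×20.8×(485−219) = 9680 J.
Q = ΔU + W = nCpΔT = 13600 J.
Net over both steps: W = 7740 J, Q = 13600 J, ΔU = 5820 J.

5820 J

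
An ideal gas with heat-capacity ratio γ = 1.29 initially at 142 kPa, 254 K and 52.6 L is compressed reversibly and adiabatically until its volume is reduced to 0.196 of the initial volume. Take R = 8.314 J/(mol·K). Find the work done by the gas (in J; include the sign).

n = P₁V₁/(RT₁) = 142×52.6/(8.314×254) = 3.54 mol.
Adiabatic: TV^(γ−1) = const ⇒ T₂ = 254×(5.10)^0.290 = 407 K; PV^γ = const ⇒ P₂ = 1160 kPa.
ΔU = nCvΔT = 3.54×28.7×(407−254) = 15600 J.
Q = 0 for an adiabatic process, so W = −ΔU = -15600 J.

-15600 J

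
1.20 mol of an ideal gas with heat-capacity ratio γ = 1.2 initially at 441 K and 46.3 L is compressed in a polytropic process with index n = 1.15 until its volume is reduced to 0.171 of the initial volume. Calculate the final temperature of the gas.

575 K

P₁ = nRT₁/V₁ = 1.20×8.314×441/46.3 = 95.0 kPa.
Polytropic n=1.15: T₂ = T₁(V₁/V₂)^(n−1) = 441×(5.85)^0.15 = 575 K; P₂ = P₁(V₁/V₂)^n = 724 kPa.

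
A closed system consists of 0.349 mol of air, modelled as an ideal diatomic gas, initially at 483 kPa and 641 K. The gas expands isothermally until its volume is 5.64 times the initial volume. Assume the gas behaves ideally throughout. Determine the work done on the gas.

-3220 J

V₁ = nRT₁/P₁ = 0.349×8.314×641/483 = 3.85 L.
Isothermal: T stays 641 K; PV = const ⇒ V₂ = 21.7 L, P₂ = 85.6 kPa.
W = nRT ln(V₂/V₁) = 0.349×8.314×641×ln(5.64) = 3220 J.
Work done on the gas = −W_by = -3220 J.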